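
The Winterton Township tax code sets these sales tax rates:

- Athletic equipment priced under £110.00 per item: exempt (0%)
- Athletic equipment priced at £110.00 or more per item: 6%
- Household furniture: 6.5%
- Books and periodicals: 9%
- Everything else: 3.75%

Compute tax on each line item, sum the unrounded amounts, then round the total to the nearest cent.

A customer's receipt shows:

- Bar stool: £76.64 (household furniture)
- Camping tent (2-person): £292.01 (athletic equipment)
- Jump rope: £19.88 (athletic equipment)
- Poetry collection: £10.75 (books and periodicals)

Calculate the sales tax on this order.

Bar stool £76.64: household furniture → 6.5% → £4.9816
Camping tent (2-person) £292.01: athletic equipment, £110.00 or more → 6% → £17.5206
Jump rope £19.88: athletic equipment, under £110.00 → 0% → £0.00
Poetry collection £10.75: books and periodicals → 9% → £0.9675
Unrounded tax sum = £23.4697 → £23.47

£23.47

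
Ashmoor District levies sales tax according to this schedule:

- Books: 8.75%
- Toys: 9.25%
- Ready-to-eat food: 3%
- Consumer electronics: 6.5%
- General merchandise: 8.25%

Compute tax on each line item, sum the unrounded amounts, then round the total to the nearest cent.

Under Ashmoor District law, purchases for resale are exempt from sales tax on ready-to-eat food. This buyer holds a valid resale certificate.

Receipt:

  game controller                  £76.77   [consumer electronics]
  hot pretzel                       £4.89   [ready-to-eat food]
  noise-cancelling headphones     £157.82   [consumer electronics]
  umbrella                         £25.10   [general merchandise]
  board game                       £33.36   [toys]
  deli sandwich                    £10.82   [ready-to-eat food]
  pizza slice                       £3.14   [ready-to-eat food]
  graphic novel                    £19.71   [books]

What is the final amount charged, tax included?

Game controller £76.77: consumer electronics → 6.5% → £4.99005
Hot pretzel £4.89: ready-to-eat food, buyer-exempt → 0% → £0.00
Noise-cancelling headphones £157.82: consumer electronics → 6.5% → £10.2583
Umbrella £25.10: general merchandise → 8.25% → £2.07075
Board game £33.36: toys → 9.25% → £3.0858
Deli sandwich £10.82: ready-to-eat food, buyer-exempt → 0% → £0.00
Pizza slice £3.14: ready-to-eat food, buyer-exempt → 0% → £0.00
Graphic novel £19.71: books → 8.75% → £1.724625
Subtotal = £331.61; unrounded tax = £22.129525 → £22.13; total due = £353.74

£353.74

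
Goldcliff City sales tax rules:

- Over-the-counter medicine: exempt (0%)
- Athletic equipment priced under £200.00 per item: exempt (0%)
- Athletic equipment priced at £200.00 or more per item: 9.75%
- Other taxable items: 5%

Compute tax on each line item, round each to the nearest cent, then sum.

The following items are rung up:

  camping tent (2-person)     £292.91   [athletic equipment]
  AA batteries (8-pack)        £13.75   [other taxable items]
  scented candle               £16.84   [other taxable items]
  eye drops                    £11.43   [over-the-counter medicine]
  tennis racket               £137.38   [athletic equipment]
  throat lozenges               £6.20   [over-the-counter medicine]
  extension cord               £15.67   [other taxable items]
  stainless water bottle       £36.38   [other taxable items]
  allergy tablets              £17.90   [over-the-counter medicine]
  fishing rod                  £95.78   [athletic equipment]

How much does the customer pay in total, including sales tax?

Camping tent (2-person) £292.91: athletic equipment, £200.00 or more → 9.75% → £28.56
AA batteries (8-pack) £13.75: other taxable items → 5% → £0.69
Scented candle £16.84: other taxable items → 5% → £0.84
Eye drops £11.43: over-the-counter medicine → 0% → £0.00
Tennis racket £137.38: athletic equipment, under £200.00 → 0% → £0.00
Throat lozenges £6.20: over-the-counter medicine → 0% → £0.00
Extension cord £15.67: other taxable items → 5% → £0.78
Stainless water bottle £36.38: other taxable items → 5% → £1.82
Allergy tablets £17.90: over-the-counter medicine → 0% → £0.00
Fishing rod £95.78: athletic equipment, under £200.00 → 0% → £0.00
Subtotal = £644.24; tax = £32.69; total due = £676.93

£676.93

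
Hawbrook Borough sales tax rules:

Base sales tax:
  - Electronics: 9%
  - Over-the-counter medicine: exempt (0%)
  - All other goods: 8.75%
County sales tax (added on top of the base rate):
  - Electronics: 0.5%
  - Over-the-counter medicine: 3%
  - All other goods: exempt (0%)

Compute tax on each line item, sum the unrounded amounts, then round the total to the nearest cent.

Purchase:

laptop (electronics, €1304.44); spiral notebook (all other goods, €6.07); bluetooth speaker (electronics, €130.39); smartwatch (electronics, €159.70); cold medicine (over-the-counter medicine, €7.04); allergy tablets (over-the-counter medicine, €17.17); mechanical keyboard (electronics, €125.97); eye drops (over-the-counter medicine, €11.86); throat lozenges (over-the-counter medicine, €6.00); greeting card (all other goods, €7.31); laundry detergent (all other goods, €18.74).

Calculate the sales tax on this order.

Laptop €1304.44: electronics → 9% + 0.5% county = 9.5% → €123.9218
Spiral notebook €6.07: all other goods → 8.75% + 0% county = 8.75% → €0.531125
Bluetooth speaker €130.39: electronics → 9% + 0.5% county = 9.5% → €12.38705
Smartwatch €159.70: electronics → 9% + 0.5% county = 9.5% → €15.1715
Cold medicine €7.04: over-the-counter medicine → 0% + 3% county = 3% → €0.2112
Allergy tablets €17.17: over-the-counter medicine → 0% + 3% county = 3% → €0.5151
Mechanical keyboard €125.97: electronics → 9% + 0.5% county = 9.5% → €11.96715
Eye drops €11.86: over-the-counter medicine → 0% + 3% county = 3% → €0.3558
Throat lozenges €6.00: over-the-counter medicine → 0% + 3% county = 3% → €0.18
Greeting card €7.31: all other goods → 8.75% + 0% county = 8.75% → €0.639625
Laundry detergent €18.74: all other goods → 8.75% + 0% county = 8.75% → €1.63975
Unrounded tax sum = €167.5201 → €167.52

€167.52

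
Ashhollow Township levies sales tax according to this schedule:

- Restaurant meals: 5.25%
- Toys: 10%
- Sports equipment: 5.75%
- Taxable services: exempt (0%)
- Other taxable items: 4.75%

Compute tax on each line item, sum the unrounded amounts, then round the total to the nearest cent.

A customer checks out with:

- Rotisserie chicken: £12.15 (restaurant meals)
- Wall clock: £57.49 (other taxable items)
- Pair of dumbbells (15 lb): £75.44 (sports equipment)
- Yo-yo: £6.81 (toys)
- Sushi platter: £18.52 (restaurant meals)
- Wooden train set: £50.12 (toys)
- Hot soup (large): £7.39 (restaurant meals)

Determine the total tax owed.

Rotisserie chicken £12.15: restaurant meals → 5.25% → £0.637875
Wall clock £57.49: other taxable items → 4.75% → £2.730775
Pair of dumbbells (15 lb) £75.44: sports equipment → 5.75% → £4.3378
Yo-yo £6.81: toys → 10% → £0.681
Sushi platter £18.52: restaurant meals → 5.25% → £0.9723
Wooden train set £50.12: toys → 10% → £5.012
Hot soup (large) £7.39: restaurant meals → 5.25% → £0.387975
Unrounded tax sum = £14.759725 → £14.76

£14.76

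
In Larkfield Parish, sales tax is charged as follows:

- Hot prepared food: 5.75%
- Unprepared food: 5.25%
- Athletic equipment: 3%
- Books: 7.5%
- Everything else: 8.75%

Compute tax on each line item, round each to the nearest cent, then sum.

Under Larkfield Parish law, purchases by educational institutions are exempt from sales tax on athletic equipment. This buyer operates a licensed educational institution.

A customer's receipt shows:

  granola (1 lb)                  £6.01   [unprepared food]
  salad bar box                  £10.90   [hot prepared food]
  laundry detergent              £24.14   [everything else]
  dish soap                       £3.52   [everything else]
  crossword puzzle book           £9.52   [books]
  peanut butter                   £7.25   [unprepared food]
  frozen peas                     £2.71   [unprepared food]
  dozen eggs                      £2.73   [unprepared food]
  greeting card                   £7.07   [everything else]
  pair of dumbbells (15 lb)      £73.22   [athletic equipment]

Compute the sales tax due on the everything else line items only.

£3.04

Laundry detergent £24.14: everything else → 8.75% → £2.11
Dish soap £3.52: everything else → 8.75% → £0.31
Greeting card £7.07: everything else → 8.75% → £0.62
Tax on everything else = £2.11 + £0.31 + £0.62 = £3.04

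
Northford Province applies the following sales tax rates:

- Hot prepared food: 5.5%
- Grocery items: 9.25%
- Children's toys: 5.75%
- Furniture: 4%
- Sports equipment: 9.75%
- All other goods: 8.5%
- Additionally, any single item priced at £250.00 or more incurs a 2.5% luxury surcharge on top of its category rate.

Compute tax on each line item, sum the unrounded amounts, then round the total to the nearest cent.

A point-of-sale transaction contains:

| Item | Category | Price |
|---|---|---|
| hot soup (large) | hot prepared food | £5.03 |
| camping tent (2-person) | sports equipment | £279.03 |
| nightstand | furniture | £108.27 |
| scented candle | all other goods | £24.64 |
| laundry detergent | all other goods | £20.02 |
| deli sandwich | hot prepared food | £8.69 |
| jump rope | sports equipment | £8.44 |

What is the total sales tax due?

Hot soup (large) £5.03: hot prepared food → 5.5% → £0.27665
Camping tent (2-person) £279.03: sports equipment → 9.75% + 2.5% surcharge = 12.25% → £34.181175
Nightstand £108.27: furniture → 4% → £4.3308
Scented candle £24.64: all other goods → 8.5% → £2.0944
Laundry detergent £20.02: all other goods → 8.5% → £1.7017
Deli sandwich £8.69: hot prepared food → 5.5% → £0.47795
Jump rope £8.44: sports equipment → 9.75% → £0.8229
Unrounded tax sum = £43.885575 → £43.89

£43.89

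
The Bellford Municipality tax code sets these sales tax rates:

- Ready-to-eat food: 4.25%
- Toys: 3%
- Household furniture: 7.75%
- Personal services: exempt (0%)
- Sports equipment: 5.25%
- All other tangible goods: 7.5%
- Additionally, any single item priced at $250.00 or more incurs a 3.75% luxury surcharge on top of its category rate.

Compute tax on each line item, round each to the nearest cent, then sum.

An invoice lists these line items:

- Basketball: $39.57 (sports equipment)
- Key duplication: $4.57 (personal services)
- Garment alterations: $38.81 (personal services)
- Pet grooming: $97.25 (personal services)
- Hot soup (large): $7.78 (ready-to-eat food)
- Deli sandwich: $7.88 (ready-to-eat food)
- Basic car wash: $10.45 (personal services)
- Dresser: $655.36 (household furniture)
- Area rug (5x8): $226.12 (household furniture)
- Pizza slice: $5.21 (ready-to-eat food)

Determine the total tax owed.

Basketball $39.57: sports equipment → 5.25% → $2.08
Key duplication $4.57: personal services → 0% → $0.00
Garment alterations $38.81: personal services → 0% → $0.00
Pet grooming $97.25: personal services → 0% → $0.00
Hot soup (large) $7.78: ready-to-eat food → 4.25% → $0.33
Deli sandwich $7.88: ready-to-eat food → 4.25% → $0.33
Basic car wash $10.45: personal services → 0% → $0.00
Dresser $655.36: household furniture → 7.75% + 3.75% surcharge = 11.5% → $75.37
Area rug (5x8) $226.12: household furniture → 7.75% → $17.52
Pizza slice $5.21: ready-to-eat food → 4.25% → $0.22
Total tax = $2.08 + $0.33 + $0.33 + $75.37 + $17.52 + $0.22 = $95.85

$95.85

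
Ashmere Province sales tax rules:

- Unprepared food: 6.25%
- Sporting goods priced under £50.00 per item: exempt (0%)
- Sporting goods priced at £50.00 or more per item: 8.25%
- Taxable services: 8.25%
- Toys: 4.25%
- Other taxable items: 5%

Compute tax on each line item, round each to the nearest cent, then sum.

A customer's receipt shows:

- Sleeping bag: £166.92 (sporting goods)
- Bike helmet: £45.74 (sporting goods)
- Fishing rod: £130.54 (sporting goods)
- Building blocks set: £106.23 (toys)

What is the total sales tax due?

Sleeping bag £166.92: sporting goods, £50.00 or more → 8.25% → £13.77
Bike helmet £45.74: sporting goods, under £50.00 → 0% → £0.00
Fishing rod £130.54: sporting goods, £50.00 or more → 8.25% → £10.77
Building blocks set £106.23: toys → 4.25% → £4.51
Total tax = £13.77 + £10.77 + £4.51 = £29.05

£29.05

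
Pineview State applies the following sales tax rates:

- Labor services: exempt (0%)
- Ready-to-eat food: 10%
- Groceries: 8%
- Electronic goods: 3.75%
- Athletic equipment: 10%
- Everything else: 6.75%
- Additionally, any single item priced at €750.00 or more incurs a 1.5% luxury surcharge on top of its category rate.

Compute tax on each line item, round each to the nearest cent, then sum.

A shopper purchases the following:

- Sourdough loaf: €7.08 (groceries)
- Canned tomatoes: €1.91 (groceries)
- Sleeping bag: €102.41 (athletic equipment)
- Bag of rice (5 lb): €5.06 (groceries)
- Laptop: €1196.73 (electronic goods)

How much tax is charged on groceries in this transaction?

Sourdough loaf €7.08: groceries → 8% → €0.57
Canned tomatoes €1.91: groceries → 8% → €0.15
Bag of rice (5 lb) €5.06: groceries → 8% → €0.40
Tax on groceries = €0.57 + €0.15 + €0.40 = €1.12

€1.12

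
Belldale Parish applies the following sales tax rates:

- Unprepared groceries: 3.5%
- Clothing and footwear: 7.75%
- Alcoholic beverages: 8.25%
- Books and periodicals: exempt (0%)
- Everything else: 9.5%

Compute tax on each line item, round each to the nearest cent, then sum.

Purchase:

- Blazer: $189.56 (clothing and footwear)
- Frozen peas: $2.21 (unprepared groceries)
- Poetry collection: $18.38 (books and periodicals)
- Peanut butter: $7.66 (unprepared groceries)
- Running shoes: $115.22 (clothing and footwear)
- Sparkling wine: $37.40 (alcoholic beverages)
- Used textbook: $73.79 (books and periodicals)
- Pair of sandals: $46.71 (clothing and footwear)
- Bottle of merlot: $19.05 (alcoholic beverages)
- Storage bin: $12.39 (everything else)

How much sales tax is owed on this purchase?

$33.43

Blazer $189.56: clothing and footwear → 7.75% → $14.69
Frozen peas $2.21: unprepared groceries → 3.5% → $0.08
Poetry collection $18.38: books and periodicals → 0% → $0.00
Peanut butter $7.66: unprepared groceries → 3.5% → $0.27
Running shoes $115.22: clothing and footwear → 7.75% → $8.93
Sparkling wine $37.40: alcoholic beverages → 8.25% → $3.09
Used textbook $73.79: books and periodicals → 0% → $0.00
Pair of sandals $46.71: clothing and footwear → 7.75% → $3.62
Bottle of merlot $19.05: alcoholic beverages → 8.25% → $1.57
Storage bin $12.39: everything else → 9.5% → $1.18
Total tax = $14.69 + $0.08 + $0.27 + $8.93 + $3.09 + $3.62 + $1.57 + $1.18 = $33.43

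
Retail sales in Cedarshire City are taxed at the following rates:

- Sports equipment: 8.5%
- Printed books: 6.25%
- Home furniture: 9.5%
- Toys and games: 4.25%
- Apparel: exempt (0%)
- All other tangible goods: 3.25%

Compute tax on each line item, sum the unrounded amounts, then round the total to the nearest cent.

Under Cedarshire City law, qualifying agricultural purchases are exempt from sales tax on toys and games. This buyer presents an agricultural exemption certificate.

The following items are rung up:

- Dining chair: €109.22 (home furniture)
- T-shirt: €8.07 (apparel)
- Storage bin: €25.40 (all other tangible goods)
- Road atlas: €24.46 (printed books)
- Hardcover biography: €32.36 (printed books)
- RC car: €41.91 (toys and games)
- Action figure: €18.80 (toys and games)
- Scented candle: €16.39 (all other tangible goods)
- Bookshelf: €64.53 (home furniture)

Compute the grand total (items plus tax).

Dining chair €109.22: home furniture → 9.5% → €10.3759
T-shirt €8.07: apparel → 0% → €0.00
Storage bin €25.40: all other tangible goods → 3.25% → €0.8255
Road atlas €24.46: printed books → 6.25% → €1.52875
Hardcover biography €32.36: printed books → 6.25% → €2.0225
RC car €41.91: toys and games, buyer-exempt → 0% → €0.00
Action figure €18.80: toys and games, buyer-exempt → 0% → €0.00
Scented candle €16.39: all other tangible goods → 3.25% → €0.532675
Bookshelf €64.53: home furniture → 9.5% → €6.13035
Subtotal = €341.14; unrounded tax = €21.415675 → €21.42; total due = €362.56

€362.56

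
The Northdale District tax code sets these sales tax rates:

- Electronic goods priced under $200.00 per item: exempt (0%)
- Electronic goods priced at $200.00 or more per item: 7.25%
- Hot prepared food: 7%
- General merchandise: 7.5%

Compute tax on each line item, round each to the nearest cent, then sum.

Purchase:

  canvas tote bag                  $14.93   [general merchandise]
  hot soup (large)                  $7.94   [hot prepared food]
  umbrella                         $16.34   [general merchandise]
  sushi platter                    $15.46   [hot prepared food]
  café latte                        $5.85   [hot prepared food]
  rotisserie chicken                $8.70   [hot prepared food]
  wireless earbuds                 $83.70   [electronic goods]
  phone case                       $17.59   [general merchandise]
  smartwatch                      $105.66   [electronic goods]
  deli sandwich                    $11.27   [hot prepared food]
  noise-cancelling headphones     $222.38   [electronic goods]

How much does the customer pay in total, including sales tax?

$533.06

Canvas tote bag $14.93: general merchandise → 7.5% → $1.12
Hot soup (large) $7.94: hot prepared food → 7% → $0.56
Umbrella $16.34: general merchandise → 7.5% → $1.23
Sushi platter $15.46: hot prepared food → 7% → $1.08
Café latte $5.85: hot prepared food → 7% → $0.41
Rotisserie chicken $8.70: hot prepared food → 7% → $0.61
Wireless earbuds $83.70: electronic goods, under $200.00 → 0% → $0.00
Phone case $17.59: general merchandise → 7.5% → $1.32
Smartwatch $105.66: electronic goods, under $200.00 → 0% → $0.00
Deli sandwich $11.27: hot prepared food → 7% → $0.79
Noise-cancelling headphones $222.38: electronic goods, $200.00 or more → 7.25% → $16.12
Subtotal = $509.82; tax = $23.24; total due = $533.06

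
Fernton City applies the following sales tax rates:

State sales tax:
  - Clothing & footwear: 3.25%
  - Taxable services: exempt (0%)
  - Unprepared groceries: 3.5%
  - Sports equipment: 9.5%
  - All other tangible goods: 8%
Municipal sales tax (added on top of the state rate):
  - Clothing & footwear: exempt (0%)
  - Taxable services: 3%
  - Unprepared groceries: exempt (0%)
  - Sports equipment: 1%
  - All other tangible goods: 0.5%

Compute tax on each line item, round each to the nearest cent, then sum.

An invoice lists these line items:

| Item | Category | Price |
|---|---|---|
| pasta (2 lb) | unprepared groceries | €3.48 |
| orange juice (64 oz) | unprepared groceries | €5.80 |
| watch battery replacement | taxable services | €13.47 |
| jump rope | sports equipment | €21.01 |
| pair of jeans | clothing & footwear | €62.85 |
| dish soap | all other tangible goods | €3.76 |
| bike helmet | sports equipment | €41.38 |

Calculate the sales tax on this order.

€9.63

Pasta (2 lb) €3.48: unprepared groceries → 3.5% + 0% municipal = 3.5% → €0.12
Orange juice (64 oz) €5.80: unprepared groceries → 3.5% + 0% municipal = 3.5% → €0.20
Watch battery replacement €13.47: taxable services → 0% + 3% municipal = 3% → €0.40
Jump rope €21.01: sports equipment → 9.5% + 1% municipal = 10.5% → €2.21
Pair of jeans €62.85: clothing & footwear → 3.25% + 0% municipal = 3.25% → €2.04
Dish soap €3.76: all other tangible goods → 8% + 0.5% municipal = 8.5% → €0.32
Bike helmet €41.38: sports equipment → 9.5% + 1% municipal = 10.5% → €4.34
Total tax = €0.12 + €0.20 + €0.40 + €2.21 + €2.04 + €0.32 + €4.34 = €9.63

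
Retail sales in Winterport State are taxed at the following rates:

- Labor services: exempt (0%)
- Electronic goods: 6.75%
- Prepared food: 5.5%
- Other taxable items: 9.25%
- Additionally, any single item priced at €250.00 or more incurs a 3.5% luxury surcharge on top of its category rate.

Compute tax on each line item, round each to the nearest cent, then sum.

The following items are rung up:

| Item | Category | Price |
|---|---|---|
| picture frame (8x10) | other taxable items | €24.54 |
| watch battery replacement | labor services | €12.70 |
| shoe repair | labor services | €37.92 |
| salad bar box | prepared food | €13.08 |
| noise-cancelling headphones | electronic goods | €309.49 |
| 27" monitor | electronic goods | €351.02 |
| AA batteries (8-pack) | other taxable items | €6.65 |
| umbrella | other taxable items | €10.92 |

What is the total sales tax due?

Picture frame (8x10) €24.54: other taxable items → 9.25% → €2.27
Watch battery replacement €12.70: labor services → 0% → €0.00
Shoe repair €37.92: labor services → 0% → €0.00
Salad bar box €13.08: prepared food → 5.5% → €0.72
Noise-cancelling headphones €309.49: electronic goods → 6.75% + 3.5% surcharge = 10.25% → €31.72
27" monitor €351.02: electronic goods → 6.75% + 3.5% surcharge = 10.25% → €35.98
AA batteries (8-pack) €6.65: other taxable items → 9.25% → €0.62
Umbrella €10.92: other taxable items → 9.25% → €1.01
Total tax = €2.27 + €0.72 + €31.72 + €35.98 + €0.62 + €1.01 = €72.32

€72.32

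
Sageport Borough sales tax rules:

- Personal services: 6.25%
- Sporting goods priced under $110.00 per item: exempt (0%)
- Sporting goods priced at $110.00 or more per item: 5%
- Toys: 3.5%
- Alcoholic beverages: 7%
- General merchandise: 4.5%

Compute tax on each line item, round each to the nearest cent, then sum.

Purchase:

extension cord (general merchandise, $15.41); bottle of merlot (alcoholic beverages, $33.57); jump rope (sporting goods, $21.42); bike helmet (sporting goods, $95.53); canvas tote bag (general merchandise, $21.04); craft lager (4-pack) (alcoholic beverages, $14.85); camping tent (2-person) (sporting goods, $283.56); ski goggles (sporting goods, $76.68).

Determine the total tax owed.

Extension cord $15.41: general merchandise → 4.5% → $0.69
Bottle of merlot $33.57: alcoholic beverages → 7% → $2.35
Jump rope $21.42: sporting goods, under $110.00 → 0% → $0.00
Bike helmet $95.53: sporting goods, under $110.00 → 0% → $0.00
Canvas tote bag $21.04: general merchandise → 4.5% → $0.95
Craft lager (4-pack) $14.85: alcoholic beverages → 7% → $1.04
Camping tent (2-person) $283.56: sporting goods, $110.00 or more → 5% → $14.18
Ski goggles $76.68: sporting goods, under $110.00 → 0% → $0.00
Total tax = $0.69 + $2.35 + $0.95 + $1.04 + $14.18 = $19.21

$19.21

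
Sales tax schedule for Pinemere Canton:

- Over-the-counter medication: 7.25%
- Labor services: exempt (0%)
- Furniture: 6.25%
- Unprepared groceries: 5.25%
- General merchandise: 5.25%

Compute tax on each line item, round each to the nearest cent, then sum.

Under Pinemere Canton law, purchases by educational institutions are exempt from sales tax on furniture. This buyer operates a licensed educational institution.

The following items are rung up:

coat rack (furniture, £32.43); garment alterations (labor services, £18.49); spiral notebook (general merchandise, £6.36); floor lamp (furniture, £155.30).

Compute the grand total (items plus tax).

Coat rack £32.43: furniture, buyer-exempt → 0% → £0.00
Garment alterations £18.49: labor services → 0% → £0.00
Spiral notebook £6.36: general merchandise → 5.25% → £0.33
Floor lamp £155.30: furniture, buyer-exempt → 0% → £0.00
Subtotal = £212.58; tax = £0.33; total due = £212.91

£212.91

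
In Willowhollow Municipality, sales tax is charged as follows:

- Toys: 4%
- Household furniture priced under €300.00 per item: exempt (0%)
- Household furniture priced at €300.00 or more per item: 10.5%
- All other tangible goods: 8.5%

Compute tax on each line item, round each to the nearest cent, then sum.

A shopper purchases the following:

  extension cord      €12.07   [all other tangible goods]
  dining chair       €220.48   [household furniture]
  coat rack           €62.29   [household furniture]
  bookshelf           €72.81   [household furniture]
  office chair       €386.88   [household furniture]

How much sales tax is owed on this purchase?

Extension cord €12.07: all other tangible goods → 8.5% → €1.03
Dining chair €220.48: household furniture, under €300.00 → 0% → €0.00
Coat rack €62.29: household furniture, under €300.00 → 0% → €0.00
Bookshelf €72.81: household furniture, under €300.00 → 0% → €0.00
Office chair €386.88: household furniture, €300.00 or more → 10.5% → €40.62
Total tax = €1.03 + €40.62 = €41.65

€41.65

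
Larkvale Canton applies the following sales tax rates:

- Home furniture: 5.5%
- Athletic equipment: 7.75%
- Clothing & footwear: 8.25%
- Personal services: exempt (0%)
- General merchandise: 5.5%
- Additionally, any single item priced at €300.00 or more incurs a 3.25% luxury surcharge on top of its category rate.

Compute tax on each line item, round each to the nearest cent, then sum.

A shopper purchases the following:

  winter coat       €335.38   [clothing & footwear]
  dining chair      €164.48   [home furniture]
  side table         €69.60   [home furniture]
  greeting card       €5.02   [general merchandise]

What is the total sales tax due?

Winter coat €335.38: clothing & footwear → 8.25% + 3.25% surcharge = 11.5% → €38.57
Dining chair €164.48: home furniture → 5.5% → €9.05
Side table €69.60: home furniture → 5.5% → €3.83
Greeting card €5.02: general merchandise → 5.5% → €0.28
Total tax = €38.57 + €9.05 + €3.83 + €0.28 = €51.73

€51.73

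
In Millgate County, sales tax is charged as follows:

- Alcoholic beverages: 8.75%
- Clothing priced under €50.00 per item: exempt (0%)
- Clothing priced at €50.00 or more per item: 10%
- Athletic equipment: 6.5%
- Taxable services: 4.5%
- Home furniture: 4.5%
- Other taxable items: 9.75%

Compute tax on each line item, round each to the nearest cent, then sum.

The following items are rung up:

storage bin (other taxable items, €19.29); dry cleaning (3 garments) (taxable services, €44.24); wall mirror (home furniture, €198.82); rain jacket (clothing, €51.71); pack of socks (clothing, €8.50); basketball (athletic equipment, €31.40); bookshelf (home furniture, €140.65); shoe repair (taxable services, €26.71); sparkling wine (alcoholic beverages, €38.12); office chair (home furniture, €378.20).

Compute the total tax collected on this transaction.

Storage bin €19.29: other taxable items → 9.75% → €1.88
Dry cleaning (3 garments) €44.24: taxable services → 4.5% → €1.99
Wall mirror €198.82: home furniture → 4.5% → €8.95
Rain jacket €51.71: clothing, €50.00 or more → 10% → €5.17
Pack of socks €8.50: clothing, under €50.00 → 0% → €0.00
Basketball €31.40: athletic equipment → 6.5% → €2.04
Bookshelf €140.65: home furniture → 4.5% → €6.33
Shoe repair €26.71: taxable services → 4.5% → €1.20
Sparkling wine €38.12: alcoholic beverages → 8.75% → €3.34
Office chair €378.20: home furniture → 4.5% → €17.02
Total tax = €1.88 + €1.99 + €8.95 + €5.17 + €2.04 + €6.33 + €1.20 + €3.34 + €17.02 = €47.92

€47.92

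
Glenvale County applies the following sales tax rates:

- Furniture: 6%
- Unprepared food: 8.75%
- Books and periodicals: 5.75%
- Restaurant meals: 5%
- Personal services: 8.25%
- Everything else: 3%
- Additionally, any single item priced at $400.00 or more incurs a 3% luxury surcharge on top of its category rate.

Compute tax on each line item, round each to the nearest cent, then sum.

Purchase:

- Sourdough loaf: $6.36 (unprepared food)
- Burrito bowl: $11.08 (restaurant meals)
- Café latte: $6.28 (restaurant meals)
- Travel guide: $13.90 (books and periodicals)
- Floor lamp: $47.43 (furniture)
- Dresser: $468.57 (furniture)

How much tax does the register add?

Sourdough loaf $6.36: unprepared food → 8.75% → $0.56
Burrito bowl $11.08: restaurant meals → 5% → $0.55
Café latte $6.28: restaurant meals → 5% → $0.31
Travel guide $13.90: books and periodicals → 5.75% → $0.80
Floor lamp $47.43: furniture → 6% → $2.85
Dresser $468.57: furniture → 6% + 3% surcharge = 9% → $42.17
Total tax = $0.56 + $0.55 + $0.31 + $0.80 + $2.85 + $42.17 = $47.24

$47.24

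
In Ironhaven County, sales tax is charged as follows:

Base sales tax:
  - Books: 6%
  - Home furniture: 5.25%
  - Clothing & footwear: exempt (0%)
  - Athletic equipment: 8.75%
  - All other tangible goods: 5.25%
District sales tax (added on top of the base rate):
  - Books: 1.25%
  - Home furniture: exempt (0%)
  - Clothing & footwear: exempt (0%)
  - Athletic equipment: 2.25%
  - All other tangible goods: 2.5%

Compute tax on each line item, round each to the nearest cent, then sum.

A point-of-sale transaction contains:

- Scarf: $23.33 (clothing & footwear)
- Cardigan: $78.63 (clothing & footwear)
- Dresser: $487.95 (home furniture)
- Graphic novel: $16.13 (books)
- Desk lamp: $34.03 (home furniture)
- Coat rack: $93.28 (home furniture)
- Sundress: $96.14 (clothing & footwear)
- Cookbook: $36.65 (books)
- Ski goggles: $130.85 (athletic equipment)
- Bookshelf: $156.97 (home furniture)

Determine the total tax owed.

Scarf $23.33: clothing & footwear → 0% + 0% district = 0% → $0.00
Cardigan $78.63: clothing & footwear → 0% + 0% district = 0% → $0.00
Dresser $487.95: home furniture → 5.25% + 0% district = 5.25% → $25.62
Graphic novel $16.13: books → 6% + 1.25% district = 7.25% → $1.17
Desk lamp $34.03: home furniture → 5.25% + 0% district = 5.25% → $1.79
Coat rack $93.28: home furniture → 5.25% + 0% district = 5.25% → $4.90
Sundress $96.14: clothing & footwear → 0% + 0% district = 0% → $0.00
Cookbook $36.65: books → 6% + 1.25% district = 7.25% → $2.66
Ski goggles $130.85: athletic equipment → 8.75% + 2.25% district = 11% → $14.39
Bookshelf $156.97: home furniture → 5.25% + 0% district = 5.25% → $8.24
Total tax = $25.62 + $1.17 + $1.79 + $4.90 + $2.66 + $14.39 + $8.24 = $58.77

$58.77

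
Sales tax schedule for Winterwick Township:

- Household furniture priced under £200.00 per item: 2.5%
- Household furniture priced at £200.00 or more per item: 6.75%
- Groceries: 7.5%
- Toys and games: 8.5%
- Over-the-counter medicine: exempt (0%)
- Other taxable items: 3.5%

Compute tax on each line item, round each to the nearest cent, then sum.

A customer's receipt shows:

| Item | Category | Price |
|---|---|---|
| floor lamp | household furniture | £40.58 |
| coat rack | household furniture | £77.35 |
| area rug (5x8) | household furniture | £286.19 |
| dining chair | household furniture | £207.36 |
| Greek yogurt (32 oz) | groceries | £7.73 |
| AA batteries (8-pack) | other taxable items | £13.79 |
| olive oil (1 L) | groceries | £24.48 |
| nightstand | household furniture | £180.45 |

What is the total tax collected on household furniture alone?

£40.77

Floor lamp £40.58: household furniture, under £200.00 → 2.5% → £1.01
Coat rack £77.35: household furniture, under £200.00 → 2.5% → £1.93
Area rug (5x8) £286.19: household furniture, £200.00 or more → 6.75% → £19.32
Dining chair £207.36: household furniture, £200.00 or more → 6.75% → £14.00
Nightstand £180.45: household furniture, under £200.00 → 2.5% → £4.51
Tax on household furniture = £1.01 + £1.93 + £19.32 + £14.00 + £4.51 = £40.77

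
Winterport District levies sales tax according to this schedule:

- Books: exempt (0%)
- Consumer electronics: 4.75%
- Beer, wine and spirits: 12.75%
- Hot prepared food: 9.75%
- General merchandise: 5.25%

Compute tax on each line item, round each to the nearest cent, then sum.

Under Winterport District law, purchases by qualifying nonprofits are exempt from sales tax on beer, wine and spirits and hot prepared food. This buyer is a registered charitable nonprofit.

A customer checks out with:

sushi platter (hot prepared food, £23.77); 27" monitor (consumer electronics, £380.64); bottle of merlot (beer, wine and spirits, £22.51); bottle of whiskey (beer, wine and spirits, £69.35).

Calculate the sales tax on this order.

£18.08

Sushi platter £23.77: hot prepared food, buyer-exempt → 0% → £0.00
27" monitor £380.64: consumer electronics → 4.75% → £18.08
Bottle of merlot £22.51: beer, wine and spirits, buyer-exempt → 0% → £0.00
Bottle of whiskey £69.35: beer, wine and spirits, buyer-exempt → 0% → £0.00
Total tax = £18.08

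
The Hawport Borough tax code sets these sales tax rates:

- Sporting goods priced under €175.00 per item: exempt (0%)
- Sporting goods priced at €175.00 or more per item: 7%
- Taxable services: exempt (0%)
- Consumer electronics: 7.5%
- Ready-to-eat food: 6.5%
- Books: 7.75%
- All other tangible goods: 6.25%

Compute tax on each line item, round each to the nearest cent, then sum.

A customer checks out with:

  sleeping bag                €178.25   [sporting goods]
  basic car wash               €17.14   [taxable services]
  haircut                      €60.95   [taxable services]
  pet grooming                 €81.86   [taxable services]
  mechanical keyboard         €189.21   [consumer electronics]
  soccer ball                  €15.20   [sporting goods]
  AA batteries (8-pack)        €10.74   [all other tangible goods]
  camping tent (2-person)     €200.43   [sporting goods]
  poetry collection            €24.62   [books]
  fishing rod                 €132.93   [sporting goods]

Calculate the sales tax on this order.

Sleeping bag €178.25: sporting goods, €175.00 or more → 7% → €12.48
Basic car wash €17.14: taxable services → 0% → €0.00
Haircut €60.95: taxable services → 0% → €0.00
Pet grooming €81.86: taxable services → 0% → €0.00
Mechanical keyboard €189.21: consumer electronics → 7.5% → €14.19
Soccer ball €15.20: sporting goods, under €175.00 → 0% → €0.00
AA batteries (8-pack) €10.74: all other tangible goods → 6.25% → €0.67
Camping tent (2-person) €200.43: sporting goods, €175.00 or more → 7% → €14.03
Poetry collection €24.62: books → 7.75% → €1.91
Fishing rod €132.93: sporting goods, under €175.00 → 0% → €0.00
Total tax = €12.48 + €14.19 + €0.67 + €14.03 + €1.91 = €43.28

€43.28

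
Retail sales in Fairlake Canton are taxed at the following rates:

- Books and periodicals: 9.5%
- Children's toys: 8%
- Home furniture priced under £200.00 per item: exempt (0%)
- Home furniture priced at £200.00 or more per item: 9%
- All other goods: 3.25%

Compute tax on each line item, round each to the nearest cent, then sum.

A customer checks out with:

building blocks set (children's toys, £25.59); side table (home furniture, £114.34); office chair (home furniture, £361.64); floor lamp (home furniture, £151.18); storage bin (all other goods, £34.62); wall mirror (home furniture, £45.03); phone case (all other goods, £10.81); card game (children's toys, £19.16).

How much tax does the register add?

Building blocks set £25.59: children's toys → 8% → £2.05
Side table £114.34: home furniture, under £200.00 → 0% → £0.00
Office chair £361.64: home furniture, £200.00 or more → 9% → £32.55
Floor lamp £151.18: home furniture, under £200.00 → 0% → £0.00
Storage bin £34.62: all other goods → 3.25% → £1.13
Wall mirror £45.03: home furniture, under £200.00 → 0% → £0.00
Phone case £10.81: all other goods → 3.25% → £0.35
Card game £19.16: children's toys → 8% → £1.53
Total tax = £2.05 + £32.55 + £1.13 + £0.35 + £1.53 = £37.61

£37.61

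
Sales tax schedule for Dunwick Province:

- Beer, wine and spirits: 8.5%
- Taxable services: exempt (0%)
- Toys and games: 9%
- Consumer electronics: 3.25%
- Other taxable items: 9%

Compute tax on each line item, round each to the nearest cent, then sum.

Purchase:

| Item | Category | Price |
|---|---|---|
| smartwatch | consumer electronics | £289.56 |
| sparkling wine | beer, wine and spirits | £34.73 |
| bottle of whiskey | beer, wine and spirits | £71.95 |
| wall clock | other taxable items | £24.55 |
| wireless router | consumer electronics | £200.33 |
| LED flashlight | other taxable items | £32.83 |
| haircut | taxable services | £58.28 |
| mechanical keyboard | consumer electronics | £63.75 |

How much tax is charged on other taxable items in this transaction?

£5.16

Wall clock £24.55: other taxable items → 9% → £2.21
LED flashlight £32.83: other taxable items → 9% → £2.95
Tax on other taxable items = £2.21 + £2.95 = £5.16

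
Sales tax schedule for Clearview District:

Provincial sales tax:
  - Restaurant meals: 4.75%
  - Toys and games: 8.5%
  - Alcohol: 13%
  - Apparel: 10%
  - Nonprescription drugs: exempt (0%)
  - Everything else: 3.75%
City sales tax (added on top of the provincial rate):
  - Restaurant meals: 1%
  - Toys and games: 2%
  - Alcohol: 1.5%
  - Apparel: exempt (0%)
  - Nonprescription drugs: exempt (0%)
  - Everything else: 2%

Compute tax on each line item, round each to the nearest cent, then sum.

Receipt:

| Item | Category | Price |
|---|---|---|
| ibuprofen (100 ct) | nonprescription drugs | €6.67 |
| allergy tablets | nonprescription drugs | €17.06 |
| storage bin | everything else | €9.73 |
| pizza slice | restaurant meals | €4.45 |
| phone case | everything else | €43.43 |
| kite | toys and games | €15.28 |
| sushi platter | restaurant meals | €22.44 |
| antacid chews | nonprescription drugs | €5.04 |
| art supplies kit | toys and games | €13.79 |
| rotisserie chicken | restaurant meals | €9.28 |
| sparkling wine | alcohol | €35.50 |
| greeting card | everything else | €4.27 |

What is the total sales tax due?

Ibuprofen (100 ct) €6.67: nonprescription drugs → 0% + 0% city = 0% → €0.00
Allergy tablets €17.06: nonprescription drugs → 0% + 0% city = 0% → €0.00
Storage bin €9.73: everything else → 3.75% + 2% city = 5.75% → €0.56
Pizza slice €4.45: restaurant meals → 4.75% + 1% city = 5.75% → €0.26
Phone case €43.43: everything else → 3.75% + 2% city = 5.75% → €2.50
Kite €15.28: toys and games → 8.5% + 2% city = 10.5% → €1.60
Sushi platter €22.44: restaurant meals → 4.75% + 1% city = 5.75% → €1.29
Antacid chews €5.04: nonprescription drugs → 0% + 0% city = 0% → €0.00
Art supplies kit €13.79: toys and games → 8.5% + 2% city = 10.5% → €1.45
Rotisserie chicken €9.28: restaurant meals → 4.75% + 1% city = 5.75% → €0.53
Sparkling wine €35.50: alcohol → 13% + 1.5% city = 14.5% → €5.15
Greeting card €4.27: everything else → 3.75% + 2% city = 5.75% → €0.25
Total tax = €0.56 + €0.26 + €2.50 + €1.60 + €1.29 + €1.45 + €0.53 + €5.15 + €0.25 = €13.59

€13.59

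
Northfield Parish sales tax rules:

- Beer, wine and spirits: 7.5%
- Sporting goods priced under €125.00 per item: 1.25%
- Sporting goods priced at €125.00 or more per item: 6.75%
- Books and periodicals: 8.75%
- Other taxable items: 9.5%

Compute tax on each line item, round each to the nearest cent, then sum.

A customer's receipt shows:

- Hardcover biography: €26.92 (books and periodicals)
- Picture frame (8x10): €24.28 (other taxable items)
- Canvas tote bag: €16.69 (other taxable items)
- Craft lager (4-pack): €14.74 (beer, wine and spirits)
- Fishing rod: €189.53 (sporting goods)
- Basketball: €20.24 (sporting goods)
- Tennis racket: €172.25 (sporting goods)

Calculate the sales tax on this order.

€32.04

Hardcover biography €26.92: books and periodicals → 8.75% → €2.36
Picture frame (8x10) €24.28: other taxable items → 9.5% → €2.31
Canvas tote bag €16.69: other taxable items → 9.5% → €1.59
Craft lager (4-pack) €14.74: beer, wine and spirits → 7.5% → €1.11
Fishing rod €189.53: sporting goods, €125.00 or more → 6.75% → €12.79
Basketball €20.24: sporting goods, under €125.00 → 1.25% → €0.25
Tennis racket €172.25: sporting goods, €125.00 or more → 6.75% → €11.63
Total tax = €2.36 + €2.31 + €1.59 + €1.11 + €12.79 + €0.25 + €11.63 = €32.04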